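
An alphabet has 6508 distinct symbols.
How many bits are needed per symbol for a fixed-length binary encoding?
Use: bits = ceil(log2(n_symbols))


log2(6508) = 12.668
Bracket: 2^12 = 4096 < 6508 <= 2^13 = 8192
So ceil(log2(6508)) = 13

bits = ceil(log2(6508)) = ceil(12.668) = 13 bits


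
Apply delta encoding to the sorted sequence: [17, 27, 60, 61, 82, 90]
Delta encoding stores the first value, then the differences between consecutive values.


First value: 17
Deltas:
  27 - 17 = 10
  60 - 27 = 33
  61 - 60 = 1
  82 - 61 = 21
  90 - 82 = 8


Delta encoded: [17, 10, 33, 1, 21, 8]


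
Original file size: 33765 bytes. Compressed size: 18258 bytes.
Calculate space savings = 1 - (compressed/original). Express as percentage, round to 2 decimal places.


ratio = compressed/original = 18258/33765 = 0.540737
savings = 1 - ratio = 1 - 0.540737 = 0.459263
as a percentage: 0.459263 * 100 = 45.93%

Space savings = 1 - 18258/33765 = 45.93%


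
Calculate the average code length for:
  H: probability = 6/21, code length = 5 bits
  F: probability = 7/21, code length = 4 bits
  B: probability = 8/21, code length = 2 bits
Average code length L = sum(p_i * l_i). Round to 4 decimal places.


Weighted contributions p_i * l_i:
  H: (6/21) * 5 = 30/21
  F: (7/21) * 4 = 28/21
  B: (8/21) * 2 = 16/21
Sum = (30 + 28 + 16)/21 = 74/21

L = 74/21 = 3.5238 bits/symbol


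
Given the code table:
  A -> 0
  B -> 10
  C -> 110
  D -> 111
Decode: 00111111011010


Decoding:
0 -> A
0 -> A
111 -> D
111 -> D
0 -> A
110 -> C
10 -> B


Result: AADDACB


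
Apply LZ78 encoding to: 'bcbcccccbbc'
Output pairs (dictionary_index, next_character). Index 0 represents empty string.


LZ78 encoding steps:
Dictionary: {0: ''}
Step 1: w='' (idx 0), next='b' -> output (0, 'b'), add 'b' as idx 1
Step 2: w='' (idx 0), next='c' -> output (0, 'c'), add 'c' as idx 2
Step 3: w='b' (idx 1), next='c' -> output (1, 'c'), add 'bc' as idx 3
Step 4: w='c' (idx 2), next='c' -> output (2, 'c'), add 'cc' as idx 4
Step 5: w='cc' (idx 4), next='b' -> output (4, 'b'), add 'ccb' as idx 5
Step 6: w='bc' (idx 3), end of input -> output (3, '')


Encoded: [(0, 'b'), (0, 'c'), (1, 'c'), (2, 'c'), (4, 'b'), (3, '')]


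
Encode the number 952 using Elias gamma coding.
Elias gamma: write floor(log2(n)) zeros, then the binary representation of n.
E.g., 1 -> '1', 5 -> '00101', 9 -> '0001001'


num_bits = floor(log2(952)) + 1 = 10
leading_zeros = num_bits - 1 = 9
binary(952) = 1110111000

Elias gamma(952) = '000000000' + '1110111000' = 0000000001110111000 (19 bits)


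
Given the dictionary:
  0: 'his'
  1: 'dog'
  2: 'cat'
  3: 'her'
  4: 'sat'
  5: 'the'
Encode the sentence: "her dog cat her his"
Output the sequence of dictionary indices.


Look up each word in the dictionary:
  'her' -> 3
  'dog' -> 1
  'cat' -> 2
  'her' -> 3
  'his' -> 0

Encoded: [3, 1, 2, 3, 0]


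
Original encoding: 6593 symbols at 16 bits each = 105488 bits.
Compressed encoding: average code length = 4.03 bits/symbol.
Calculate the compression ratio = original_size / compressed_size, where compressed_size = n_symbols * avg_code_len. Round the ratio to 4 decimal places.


original_size = n_symbols * orig_bits = 6593 * 16 = 105488 bits
compressed_size = n_symbols * avg_code_len = 6593 * 4.03 = 26569.79 bits
ratio = original_size / compressed_size = 105488 / 26569.79 = 3.9702

Compression ratio = 3.9702


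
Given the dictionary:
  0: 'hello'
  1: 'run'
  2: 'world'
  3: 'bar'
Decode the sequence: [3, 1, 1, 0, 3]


Look up each index in the dictionary:
  3 -> 'bar'
  1 -> 'run'
  1 -> 'run'
  0 -> 'hello'
  3 -> 'bar'

Decoded: "bar run run hello bar"


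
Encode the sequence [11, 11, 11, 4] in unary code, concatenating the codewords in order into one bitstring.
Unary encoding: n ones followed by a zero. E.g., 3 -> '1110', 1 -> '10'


Encode each number as n ones followed by a terminating 0:
  11 -> 111111111110 (12 bits)
  11 -> 111111111110 (12 bits)
  11 -> 111111111110 (12 bits)
  4 -> 11110 (5 bits)
Total length = 12 + 12 + 12 + 5 = 41 bits.

Unary([11, 11, 11, 4]) = 11111111111011111111111011111111111011110 (41 bits)


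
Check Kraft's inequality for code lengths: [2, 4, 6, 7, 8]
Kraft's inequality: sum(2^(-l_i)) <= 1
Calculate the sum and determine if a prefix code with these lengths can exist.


Sum = 2^(-2) + 2^(-4) + 2^(-6) + 2^(-7) + 2^(-8)
    = 0.25 + 0.0625 + 0.015625 + 0.0078125 + 0.00390625
    = 87/256 = 0.33984375
Since 0.33984375 <= 1, Kraft's inequality IS satisfied.
A prefix code with these lengths CAN exist.

Kraft sum = 0.33984375. Satisfied.


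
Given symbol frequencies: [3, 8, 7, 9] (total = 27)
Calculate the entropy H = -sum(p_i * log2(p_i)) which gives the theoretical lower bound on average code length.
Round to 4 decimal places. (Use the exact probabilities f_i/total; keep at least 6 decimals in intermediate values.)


Per-symbol terms -p_i * log2(p_i) with p_i = f_i/27:
  p = 3/27 = 0.111111: log2(p) = -3.169925, -p*log2(p) = 0.352214
  p = 8/27 = 0.296296: log2(p) = -1.754888, -p*log2(p) = 0.519967
  p = 7/27 = 0.259259: log2(p) = -1.947533, -p*log2(p) = 0.504916
  p = 9/27 = 0.333333: log2(p) = -1.584963, -p*log2(p) = 0.528321
H = 0.352214 + 0.519967 + 0.504916 + 0.528321 = 1.905418

H = 1.9054 bits/symbol


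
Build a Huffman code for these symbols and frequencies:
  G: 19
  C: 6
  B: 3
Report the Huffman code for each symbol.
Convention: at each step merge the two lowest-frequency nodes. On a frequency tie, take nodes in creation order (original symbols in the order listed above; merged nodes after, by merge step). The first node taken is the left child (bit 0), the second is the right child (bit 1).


Huffman tree construction:
Step 1: Merge B(3) + C(6) = 9
Step 2: Merge (B+C)(9) + G(19) = 28
Read each symbol's code off the tree from the root (left child = 0, right child = 1).

Codes:
  G: 1 (length 1)
  C: 01 (length 2)
  B: 00 (length 2)
Average code length: 37/28 = 1.3214 bits/symbol


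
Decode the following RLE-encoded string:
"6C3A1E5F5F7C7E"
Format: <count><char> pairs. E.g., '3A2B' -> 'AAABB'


Expanding each <count><char> pair:
  6C -> 'CCCCCC'
  3A -> 'AAA'
  1E -> 'E'
  5F -> 'FFFFF'
  5F -> 'FFFFF'
  7C -> 'CCCCCCC'
  7E -> 'EEEEEEE'

Decoded = CCCCCCAAAEFFFFFFFFFFCCCCCCCEEEEEEE


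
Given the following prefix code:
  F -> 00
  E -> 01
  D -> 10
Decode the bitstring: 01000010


Decoding step by step:
Bits 01 -> E
Bits 00 -> F
Bits 00 -> F
Bits 10 -> D


Decoded message: EFFD


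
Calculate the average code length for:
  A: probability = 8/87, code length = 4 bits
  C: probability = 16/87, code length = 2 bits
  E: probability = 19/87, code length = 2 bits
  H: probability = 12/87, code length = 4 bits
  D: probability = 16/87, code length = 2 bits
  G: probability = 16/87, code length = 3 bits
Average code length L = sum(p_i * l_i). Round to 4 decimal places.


Weighted contributions p_i * l_i:
  A: (8/87) * 4 = 32/87
  C: (16/87) * 2 = 32/87
  E: (19/87) * 2 = 38/87
  H: (12/87) * 4 = 48/87
  D: (16/87) * 2 = 32/87
  G: (16/87) * 3 = 48/87
Sum = (32 + 32 + 38 + 48 + 32 + 48)/87 = 230/87

L = 230/87 = 2.6437 bits/symbol


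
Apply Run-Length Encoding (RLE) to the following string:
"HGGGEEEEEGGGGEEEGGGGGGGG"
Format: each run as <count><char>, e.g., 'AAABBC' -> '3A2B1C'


Scanning runs left to right:
  i=0: run of 'H' x 1 -> '1H'
  i=1: run of 'G' x 3 -> '3G'
  i=4: run of 'E' x 5 -> '5E'
  i=9: run of 'G' x 4 -> '4G'
  i=13: run of 'E' x 3 -> '3E'
  i=16: run of 'G' x 8 -> '8G'

RLE = 1H3G5E4G3E8G


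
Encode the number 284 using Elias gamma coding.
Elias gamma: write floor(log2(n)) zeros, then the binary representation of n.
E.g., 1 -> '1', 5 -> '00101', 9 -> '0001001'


num_bits = floor(log2(284)) + 1 = 9
leading_zeros = num_bits - 1 = 8
binary(284) = 100011100

Elias gamma(284) = '00000000' + '100011100' = 00000000100011100 (17 bits)


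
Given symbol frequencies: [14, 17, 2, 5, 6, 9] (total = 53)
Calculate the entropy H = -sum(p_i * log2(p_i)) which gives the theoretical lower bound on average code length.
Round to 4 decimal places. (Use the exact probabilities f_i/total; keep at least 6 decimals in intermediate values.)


Per-symbol terms -p_i * log2(p_i) with p_i = f_i/53:
  p = 14/53 = 0.264151: log2(p) = -1.920566, -p*log2(p) = 0.507319
  p = 17/53 = 0.320755: log2(p) = -1.640458, -p*log2(p) = 0.526185
  p = 2/53 = 0.037736: log2(p) = -4.727920, -p*log2(p) = 0.178412
  p = 5/53 = 0.094340: log2(p) = -3.405992, -p*log2(p) = 0.321320
  p = 6/53 = 0.113208: log2(p) = -3.142958, -p*log2(p) = 0.355807
  p = 9/53 = 0.169811: log2(p) = -2.557995, -p*log2(p) = 0.434377
H = 0.507319 + 0.526185 + 0.178412 + 0.321320 + 0.355807 + 0.434377 = 2.323420

H = 2.3234 bits/symbol


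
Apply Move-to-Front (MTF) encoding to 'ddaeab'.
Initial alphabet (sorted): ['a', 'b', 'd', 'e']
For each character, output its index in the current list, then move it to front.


MTF encoding:
'd': index 2 in ['a', 'b', 'd', 'e'] -> ['d', 'a', 'b', 'e']
'd': index 0 in ['d', 'a', 'b', 'e'] -> ['d', 'a', 'b', 'e']
'a': index 1 in ['d', 'a', 'b', 'e'] -> ['a', 'd', 'b', 'e']
'e': index 3 in ['a', 'd', 'b', 'e'] -> ['e', 'a', 'd', 'b']
'a': index 1 in ['e', 'a', 'd', 'b'] -> ['a', 'e', 'd', 'b']
'b': index 3 in ['a', 'e', 'd', 'b'] -> ['b', 'a', 'e', 'd']


Output: [2, 0, 1, 3, 1, 3]


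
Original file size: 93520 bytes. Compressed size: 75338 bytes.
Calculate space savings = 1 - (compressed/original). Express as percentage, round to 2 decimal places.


ratio = compressed/original = 75338/93520 = 0.805582
savings = 1 - ratio = 1 - 0.805582 = 0.194418
as a percentage: 0.194418 * 100 = 19.44%

Space savings = 1 - 75338/93520 = 19.44%


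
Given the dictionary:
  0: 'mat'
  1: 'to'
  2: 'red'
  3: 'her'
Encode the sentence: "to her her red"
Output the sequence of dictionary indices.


Look up each word in the dictionary:
  'to' -> 1
  'her' -> 3
  'her' -> 3
  'red' -> 2

Encoded: [1, 3, 3, 2]


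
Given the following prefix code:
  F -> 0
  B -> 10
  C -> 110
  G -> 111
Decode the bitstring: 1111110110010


Decoding step by step:
Bits 111 -> G
Bits 111 -> G
Bits 0 -> F
Bits 110 -> C
Bits 0 -> F
Bits 10 -> B


Decoded message: GGFCFB


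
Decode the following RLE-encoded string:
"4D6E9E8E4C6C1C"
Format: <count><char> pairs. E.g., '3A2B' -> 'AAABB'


Expanding each <count><char> pair:
  4D -> 'DDDD'
  6E -> 'EEEEEE'
  9E -> 'EEEEEEEEE'
  8E -> 'EEEEEEEE'
  4C -> 'CCCC'
  6C -> 'CCCCCC'
  1C -> 'C'

Decoded = DDDDEEEEEEEEEEEEEEEEEEEEEEECCCCCCCCCCC


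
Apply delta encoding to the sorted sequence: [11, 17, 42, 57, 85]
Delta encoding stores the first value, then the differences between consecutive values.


First value: 11
Deltas:
  17 - 11 = 6
  42 - 17 = 25
  57 - 42 = 15
  85 - 57 = 28


Delta encoded: [11, 6, 25, 15, 28]


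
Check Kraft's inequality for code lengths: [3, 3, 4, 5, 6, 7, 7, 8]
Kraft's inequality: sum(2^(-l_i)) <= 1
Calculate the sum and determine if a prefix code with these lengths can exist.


Sum = 2^(-3) + 2^(-3) + 2^(-4) + 2^(-5) + 2^(-6) + 2^(-7) + 2^(-7) + 2^(-8)
    = 0.125 + 0.125 + 0.0625 + 0.03125 + 0.015625 + 0.0078125 + 0.0078125 + 0.00390625
    = 97/256 = 0.37890625
Since 0.37890625 <= 1, Kraft's inequality IS satisfied.
A prefix code with these lengths CAN exist.

Kraft sum = 0.37890625. Satisfied.


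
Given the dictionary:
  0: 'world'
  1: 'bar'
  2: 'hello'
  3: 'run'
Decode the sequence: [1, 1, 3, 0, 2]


Look up each index in the dictionary:
  1 -> 'bar'
  1 -> 'bar'
  3 -> 'run'
  0 -> 'world'
  2 -> 'hello'

Decoded: "bar bar run world hello"


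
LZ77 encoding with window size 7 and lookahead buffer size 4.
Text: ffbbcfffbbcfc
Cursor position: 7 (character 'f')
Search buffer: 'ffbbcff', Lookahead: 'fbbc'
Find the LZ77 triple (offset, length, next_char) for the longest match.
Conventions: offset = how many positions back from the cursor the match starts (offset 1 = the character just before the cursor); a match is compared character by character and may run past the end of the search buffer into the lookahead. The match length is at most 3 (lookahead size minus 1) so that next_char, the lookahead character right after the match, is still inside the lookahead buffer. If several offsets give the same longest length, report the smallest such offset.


Try each offset into the search buffer:
  offset=1 (pos 6, char 'f'): match length 1
  offset=2 (pos 5, char 'f'): match length 1
  offset=3 (pos 4, char 'c'): match length 0
  offset=4 (pos 3, char 'b'): match length 0
  offset=5 (pos 2, char 'b'): match length 0
  offset=6 (pos 1, char 'f'): match length 3
  offset=7 (pos 0, char 'f'): match length 1
Longest match has length 3 at offset 6.
next_char = character at position 7 + 3 = 10 -> 'c'

Best match: offset=6, length=3 (matching 'fbb' starting at position 1)
LZ77 triple: (6, 3, 'c')


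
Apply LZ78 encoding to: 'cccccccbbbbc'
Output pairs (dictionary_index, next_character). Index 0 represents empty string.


LZ78 encoding steps:
Dictionary: {0: ''}
Step 1: w='' (idx 0), next='c' -> output (0, 'c'), add 'c' as idx 1
Step 2: w='c' (idx 1), next='c' -> output (1, 'c'), add 'cc' as idx 2
Step 3: w='cc' (idx 2), next='c' -> output (2, 'c'), add 'ccc' as idx 3
Step 4: w='c' (idx 1), next='b' -> output (1, 'b'), add 'cb' as idx 4
Step 5: w='' (idx 0), next='b' -> output (0, 'b'), add 'b' as idx 5
Step 6: w='b' (idx 5), next='b' -> output (5, 'b'), add 'bb' as idx 6
Step 7: w='c' (idx 1), end of input -> output (1, '')


Encoded: [(0, 'c'), (1, 'c'), (2, 'c'), (1, 'b'), (0, 'b'), (5, 'b'), (1, '')]


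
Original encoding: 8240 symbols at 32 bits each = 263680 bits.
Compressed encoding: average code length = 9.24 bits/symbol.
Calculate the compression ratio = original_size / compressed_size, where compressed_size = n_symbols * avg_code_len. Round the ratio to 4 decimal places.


original_size = n_symbols * orig_bits = 8240 * 32 = 263680 bits
compressed_size = n_symbols * avg_code_len = 8240 * 9.24 = 76137.6 bits
ratio = original_size / compressed_size = 263680 / 76137.6 = 3.4632

Compression ratio = 3.4632


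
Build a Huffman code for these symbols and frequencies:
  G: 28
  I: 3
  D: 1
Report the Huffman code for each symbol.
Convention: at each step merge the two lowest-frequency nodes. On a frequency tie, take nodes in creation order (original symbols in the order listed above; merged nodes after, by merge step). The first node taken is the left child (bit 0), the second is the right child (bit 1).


Huffman tree construction:
Step 1: Merge D(1) + I(3) = 4
Step 2: Merge (D+I)(4) + G(28) = 32
Read each symbol's code off the tree from the root (left child = 0, right child = 1).

Codes:
  G: 1 (length 1)
  I: 01 (length 2)
  D: 00 (length 2)
Average code length: 36/32 = 1.1250 bits/symbol


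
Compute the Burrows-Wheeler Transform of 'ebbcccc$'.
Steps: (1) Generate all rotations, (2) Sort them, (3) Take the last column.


Rotations (sorted):
  0: $ebbcccc -> last char: c
  1: bbcccc$e -> last char: e
  2: bcccc$eb -> last char: b
  3: c$ebbccc -> last char: c
  4: cc$ebbcc -> last char: c
  5: ccc$ebbc -> last char: c
  6: cccc$ebb -> last char: b
  7: ebbcccc$ -> last char: $


BWT = cebcccb$


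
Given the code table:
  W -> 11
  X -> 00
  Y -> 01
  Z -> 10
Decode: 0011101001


Decoding:
00 -> X
11 -> W
10 -> Z
10 -> Z
01 -> Y


Result: XWZZY


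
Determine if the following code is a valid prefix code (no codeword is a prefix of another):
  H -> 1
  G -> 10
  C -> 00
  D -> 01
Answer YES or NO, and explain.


Checking each pair (does one codeword prefix another?):
  H='1' vs G='10': prefix -- VIOLATION

NO -- this is NOT a valid prefix code. H (1) is a prefix of G (10).


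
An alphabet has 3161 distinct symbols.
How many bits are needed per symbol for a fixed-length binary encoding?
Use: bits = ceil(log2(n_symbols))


log2(3161) = 11.6262
Bracket: 2^11 = 2048 < 3161 <= 2^12 = 4096
So ceil(log2(3161)) = 12

bits = ceil(log2(3161)) = ceil(11.6262) = 12 bits


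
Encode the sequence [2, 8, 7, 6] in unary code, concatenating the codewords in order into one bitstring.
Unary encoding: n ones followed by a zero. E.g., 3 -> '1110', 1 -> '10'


Encode each number as n ones followed by a terminating 0:
  2 -> 110 (3 bits)
  8 -> 111111110 (9 bits)
  7 -> 11111110 (8 bits)
  6 -> 1111110 (7 bits)
Total length = 3 + 9 + 8 + 7 = 27 bits.

Unary([2, 8, 7, 6]) = 110111111110111111101111110 (27 bits)


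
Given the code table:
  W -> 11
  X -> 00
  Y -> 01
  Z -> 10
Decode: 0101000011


Decoding:
01 -> Y
01 -> Y
00 -> X
00 -> X
11 -> W


Result: YYXXW


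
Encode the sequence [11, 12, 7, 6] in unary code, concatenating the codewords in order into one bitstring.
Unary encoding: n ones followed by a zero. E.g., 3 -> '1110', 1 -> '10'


Encode each number as n ones followed by a terminating 0:
  11 -> 111111111110 (12 bits)
  12 -> 1111111111110 (13 bits)
  7 -> 11111110 (8 bits)
  6 -> 1111110 (7 bits)
Total length = 12 + 13 + 8 + 7 = 40 bits.

Unary([11, 12, 7, 6]) = 1111111111101111111111110111111101111110 (40 bits)


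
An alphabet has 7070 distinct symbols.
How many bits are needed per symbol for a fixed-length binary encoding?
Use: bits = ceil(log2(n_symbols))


log2(7070) = 12.7875
Bracket: 2^12 = 4096 < 7070 <= 2^13 = 8192
So ceil(log2(7070)) = 13

bits = ceil(log2(7070)) = ceil(12.7875) = 13 bits


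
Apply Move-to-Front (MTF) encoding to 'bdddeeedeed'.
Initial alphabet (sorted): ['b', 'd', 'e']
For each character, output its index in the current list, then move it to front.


MTF encoding:
'b': index 0 in ['b', 'd', 'e'] -> ['b', 'd', 'e']
'd': index 1 in ['b', 'd', 'e'] -> ['d', 'b', 'e']
'd': index 0 in ['d', 'b', 'e'] -> ['d', 'b', 'e']
'd': index 0 in ['d', 'b', 'e'] -> ['d', 'b', 'e']
'e': index 2 in ['d', 'b', 'e'] -> ['e', 'd', 'b']
'e': index 0 in ['e', 'd', 'b'] -> ['e', 'd', 'b']
'e': index 0 in ['e', 'd', 'b'] -> ['e', 'd', 'b']
'd': index 1 in ['e', 'd', 'b'] -> ['d', 'e', 'b']
'e': index 1 in ['d', 'e', 'b'] -> ['e', 'd', 'b']
'e': index 0 in ['e', 'd', 'b'] -> ['e', 'd', 'b']
'd': index 1 in ['e', 'd', 'b'] -> ['d', 'e', 'b']


Output: [0, 1, 0, 0, 2, 0, 0, 1, 1, 0, 1]


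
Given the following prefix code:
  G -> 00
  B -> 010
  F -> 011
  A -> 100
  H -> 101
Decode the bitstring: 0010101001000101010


Decoding step by step:
Bits 00 -> G
Bits 101 -> H
Bits 010 -> B
Bits 010 -> B
Bits 00 -> G
Bits 101 -> H
Bits 010 -> B


Decoded message: GHBBGHB


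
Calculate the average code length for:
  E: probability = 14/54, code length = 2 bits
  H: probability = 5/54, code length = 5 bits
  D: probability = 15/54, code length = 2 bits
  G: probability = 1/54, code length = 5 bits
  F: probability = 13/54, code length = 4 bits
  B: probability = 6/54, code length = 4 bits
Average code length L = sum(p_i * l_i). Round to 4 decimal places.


Weighted contributions p_i * l_i:
  E: (14/54) * 2 = 28/54
  H: (5/54) * 5 = 25/54
  D: (15/54) * 2 = 30/54
  G: (1/54) * 5 = 5/54
  F: (13/54) * 4 = 52/54
  B: (6/54) * 4 = 24/54
Sum = (28 + 25 + 30 + 5 + 52 + 24)/54 = 164/54

L = 164/54 = 3.0370 bits/symbol


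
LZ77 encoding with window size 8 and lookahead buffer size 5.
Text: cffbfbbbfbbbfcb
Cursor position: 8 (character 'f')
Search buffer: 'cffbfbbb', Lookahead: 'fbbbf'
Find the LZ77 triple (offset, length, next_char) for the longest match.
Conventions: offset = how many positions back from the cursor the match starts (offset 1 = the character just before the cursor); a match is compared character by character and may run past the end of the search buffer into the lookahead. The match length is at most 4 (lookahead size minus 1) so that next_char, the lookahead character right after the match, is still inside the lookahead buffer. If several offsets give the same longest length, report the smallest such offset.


Try each offset into the search buffer:
  offset=1 (pos 7, char 'b'): match length 0
  offset=2 (pos 6, char 'b'): match length 0
  offset=3 (pos 5, char 'b'): match length 0
  offset=4 (pos 4, char 'f'): match length 4
  offset=5 (pos 3, char 'b'): match length 0
  offset=6 (pos 2, char 'f'): match length 2
  offset=7 (pos 1, char 'f'): match length 1
  offset=8 (pos 0, char 'c'): match length 0
Longest match has length 4 at offset 4.
next_char = character at position 8 + 4 = 12 -> 'f'

Best match: offset=4, length=4 (matching 'fbbb' starting at position 4)
LZ77 triple: (4, 4, 'f')


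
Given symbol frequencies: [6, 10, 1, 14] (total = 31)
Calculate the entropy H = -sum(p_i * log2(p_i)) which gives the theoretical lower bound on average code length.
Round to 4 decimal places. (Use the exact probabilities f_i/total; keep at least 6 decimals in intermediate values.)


Per-symbol terms -p_i * log2(p_i) with p_i = f_i/31:
  p = 6/31 = 0.193548: log2(p) = -2.369234, -p*log2(p) = 0.458561
  p = 10/31 = 0.322581: log2(p) = -1.632268, -p*log2(p) = 0.526538
  p = 1/31 = 0.032258: log2(p) = -4.954196, -p*log2(p) = 0.159813
  p = 14/31 = 0.451613: log2(p) = -1.146841, -p*log2(p) = 0.517928
H = 0.458561 + 0.526538 + 0.159813 + 0.517928 = 1.662840

H = 1.6628 bits/symbol


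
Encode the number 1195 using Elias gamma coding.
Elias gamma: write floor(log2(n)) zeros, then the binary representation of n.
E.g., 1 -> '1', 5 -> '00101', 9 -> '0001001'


num_bits = floor(log2(1195)) + 1 = 11
leading_zeros = num_bits - 1 = 10
binary(1195) = 10010101011

Elias gamma(1195) = '0000000000' + '10010101011' = 000000000010010101011 (21 bits)


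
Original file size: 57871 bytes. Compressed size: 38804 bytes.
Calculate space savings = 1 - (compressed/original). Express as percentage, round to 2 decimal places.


ratio = compressed/original = 38804/57871 = 0.670526
savings = 1 - ratio = 1 - 0.670526 = 0.329474
as a percentage: 0.329474 * 100 = 32.95%

Space savings = 1 - 38804/57871 = 32.95%


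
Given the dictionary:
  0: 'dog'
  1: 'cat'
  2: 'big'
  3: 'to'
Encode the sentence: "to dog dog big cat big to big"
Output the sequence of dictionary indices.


Look up each word in the dictionary:
  'to' -> 3
  'dog' -> 0
  'dog' -> 0
  'big' -> 2
  'cat' -> 1
  'big' -> 2
  'to' -> 3
  'big' -> 2

Encoded: [3, 0, 0, 2, 1, 2, 3, 2]


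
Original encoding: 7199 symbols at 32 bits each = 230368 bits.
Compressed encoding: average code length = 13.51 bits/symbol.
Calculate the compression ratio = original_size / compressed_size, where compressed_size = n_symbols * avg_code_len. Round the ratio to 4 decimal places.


original_size = n_symbols * orig_bits = 7199 * 32 = 230368 bits
compressed_size = n_symbols * avg_code_len = 7199 * 13.51 = 97258.49 bits
ratio = original_size / compressed_size = 230368 / 97258.49 = 2.3686

Compression ratio = 2.3686


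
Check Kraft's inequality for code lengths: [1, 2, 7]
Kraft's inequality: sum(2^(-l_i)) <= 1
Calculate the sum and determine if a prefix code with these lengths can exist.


Sum = 2^(-1) + 2^(-2) + 2^(-7)
    = 0.5 + 0.25 + 0.0078125
    = 97/128 = 0.7578125
Since 0.7578125 <= 1, Kraft's inequality IS satisfied.
A prefix code with these lengths CAN exist.

Kraft sum = 0.7578125. Satisfied.


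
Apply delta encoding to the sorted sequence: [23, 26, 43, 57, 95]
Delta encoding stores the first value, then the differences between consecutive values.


First value: 23
Deltas:
  26 - 23 = 3
  43 - 26 = 17
  57 - 43 = 14
  95 - 57 = 38


Delta encoded: [23, 3, 17, 14, 38]


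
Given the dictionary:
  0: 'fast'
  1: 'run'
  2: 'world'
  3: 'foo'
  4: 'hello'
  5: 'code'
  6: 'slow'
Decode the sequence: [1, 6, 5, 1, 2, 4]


Look up each index in the dictionary:
  1 -> 'run'
  6 -> 'slow'
  5 -> 'code'
  1 -> 'run'
  2 -> 'world'
  4 -> 'hello'

Decoded: "run slow code run world hello"


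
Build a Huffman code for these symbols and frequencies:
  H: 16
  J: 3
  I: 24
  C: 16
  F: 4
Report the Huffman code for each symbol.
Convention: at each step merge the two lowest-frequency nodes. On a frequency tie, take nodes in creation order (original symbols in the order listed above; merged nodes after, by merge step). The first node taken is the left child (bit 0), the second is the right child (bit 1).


Huffman tree construction:
Step 1: Merge J(3) + F(4) = 7
Step 2: Merge (J+F)(7) + H(16) = 23
Step 3: Merge C(16) + ((J+F)+H)(23) = 39
Step 4: Merge I(24) + (C+((J+F)+H))(39) = 63
Read each symbol's code off the tree from the root (left child = 0, right child = 1).

Codes:
  H: 111 (length 3)
  J: 1100 (length 4)
  I: 0 (length 1)
  C: 10 (length 2)
  F: 1101 (length 4)
Average code length: 132/63 = 2.0952 bits/symbol


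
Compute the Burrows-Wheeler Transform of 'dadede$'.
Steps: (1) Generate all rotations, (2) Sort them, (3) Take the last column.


Rotations (sorted):
  0: $dadede -> last char: e
  1: adede$d -> last char: d
  2: dadede$ -> last char: $
  3: de$dade -> last char: e
  4: dede$da -> last char: a
  5: e$daded -> last char: d
  6: ede$dad -> last char: d


BWT = ed$eadd


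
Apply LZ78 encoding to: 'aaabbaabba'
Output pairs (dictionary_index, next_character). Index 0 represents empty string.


LZ78 encoding steps:
Dictionary: {0: ''}
Step 1: w='' (idx 0), next='a' -> output (0, 'a'), add 'a' as idx 1
Step 2: w='a' (idx 1), next='a' -> output (1, 'a'), add 'aa' as idx 2
Step 3: w='' (idx 0), next='b' -> output (0, 'b'), add 'b' as idx 3
Step 4: w='b' (idx 3), next='a' -> output (3, 'a'), add 'ba' as idx 4
Step 5: w='a' (idx 1), next='b' -> output (1, 'b'), add 'ab' as idx 5
Step 6: w='ba' (idx 4), end of input -> output (4, '')


Encoded: [(0, 'a'), (1, 'a'), (0, 'b'), (3, 'a'), (1, 'b'), (4, '')]


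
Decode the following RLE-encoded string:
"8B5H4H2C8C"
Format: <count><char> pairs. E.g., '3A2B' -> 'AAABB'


Expanding each <count><char> pair:
  8B -> 'BBBBBBBB'
  5H -> 'HHHHH'
  4H -> 'HHHH'
  2C -> 'CC'
  8C -> 'CCCCCCCC'

Decoded = BBBBBBBBHHHHHHHHHCCCCCCCCCC


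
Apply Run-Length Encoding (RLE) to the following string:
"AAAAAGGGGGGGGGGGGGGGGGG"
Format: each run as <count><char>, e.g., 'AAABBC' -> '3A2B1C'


Scanning runs left to right:
  i=0: run of 'A' x 5 -> '5A'
  i=5: run of 'G' x 18 -> '18G'

RLE = 5A18G


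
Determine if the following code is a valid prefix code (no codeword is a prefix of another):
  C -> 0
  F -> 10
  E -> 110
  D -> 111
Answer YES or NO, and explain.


Checking each pair (does one codeword prefix another?):
  C='0' vs F='10': no prefix
  C='0' vs E='110': no prefix
  C='0' vs D='111': no prefix
  F='10' vs C='0': no prefix
  F='10' vs E='110': no prefix
  F='10' vs D='111': no prefix
  E='110' vs C='0': no prefix
  E='110' vs F='10': no prefix
  E='110' vs D='111': no prefix
  D='111' vs C='0': no prefix
  D='111' vs F='10': no prefix
  D='111' vs E='110': no prefix
No violation found over all pairs.

YES -- this is a valid prefix code. No codeword is a prefix of any other codeword.


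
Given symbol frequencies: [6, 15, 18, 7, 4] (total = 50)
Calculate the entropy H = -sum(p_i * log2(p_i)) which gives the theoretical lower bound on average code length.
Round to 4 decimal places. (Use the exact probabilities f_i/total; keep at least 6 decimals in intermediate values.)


Per-symbol terms -p_i * log2(p_i) with p_i = f_i/50:
  p = 6/50 = 0.120000: log2(p) = -3.058894, -p*log2(p) = 0.367067
  p = 15/50 = 0.300000: log2(p) = -1.736966, -p*log2(p) = 0.521090
  p = 18/50 = 0.360000: log2(p) = -1.473931, -p*log2(p) = 0.530615
  p = 7/50 = 0.140000: log2(p) = -2.836501, -p*log2(p) = 0.397110
  p = 4/50 = 0.080000: log2(p) = -3.643856, -p*log2(p) = 0.291508
H = 0.367067 + 0.521090 + 0.530615 + 0.397110 + 0.291508 = 2.107390

H = 2.1074 bits/symbol


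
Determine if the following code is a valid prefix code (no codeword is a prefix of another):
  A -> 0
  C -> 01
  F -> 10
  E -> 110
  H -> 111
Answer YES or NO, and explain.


Checking each pair (does one codeword prefix another?):
  A='0' vs C='01': prefix -- VIOLATION

NO -- this is NOT a valid prefix code. A (0) is a prefix of C (01).


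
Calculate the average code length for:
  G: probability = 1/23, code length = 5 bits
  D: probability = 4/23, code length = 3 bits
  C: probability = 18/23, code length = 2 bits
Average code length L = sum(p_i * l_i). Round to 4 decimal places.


Weighted contributions p_i * l_i:
  G: (1/23) * 5 = 5/23
  D: (4/23) * 3 = 12/23
  C: (18/23) * 2 = 36/23
Sum = (5 + 12 + 36)/23 = 53/23

L = 53/23 = 2.3043 bits/symbol


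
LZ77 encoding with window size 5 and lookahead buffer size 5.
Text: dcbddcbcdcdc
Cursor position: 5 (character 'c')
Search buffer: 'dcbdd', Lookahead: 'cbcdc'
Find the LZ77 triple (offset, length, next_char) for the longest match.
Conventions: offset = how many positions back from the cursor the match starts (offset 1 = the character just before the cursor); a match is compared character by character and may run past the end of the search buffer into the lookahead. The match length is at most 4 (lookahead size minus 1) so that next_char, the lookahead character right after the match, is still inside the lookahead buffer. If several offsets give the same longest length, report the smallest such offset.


Try each offset into the search buffer:
  offset=1 (pos 4, char 'd'): match length 0
  offset=2 (pos 3, char 'd'): match length 0
  offset=3 (pos 2, char 'b'): match length 0
  offset=4 (pos 1, char 'c'): match length 2
  offset=5 (pos 0, char 'd'): match length 0
Longest match has length 2 at offset 4.
next_char = character at position 5 + 2 = 7 -> 'c'

Best match: offset=4, length=2 (matching 'cb' starting at position 1)
LZ77 triple: (4, 2, 'c')


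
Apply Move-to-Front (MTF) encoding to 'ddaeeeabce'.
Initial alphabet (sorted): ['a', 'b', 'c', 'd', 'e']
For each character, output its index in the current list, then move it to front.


MTF encoding:
'd': index 3 in ['a', 'b', 'c', 'd', 'e'] -> ['d', 'a', 'b', 'c', 'e']
'd': index 0 in ['d', 'a', 'b', 'c', 'e'] -> ['d', 'a', 'b', 'c', 'e']
'a': index 1 in ['d', 'a', 'b', 'c', 'e'] -> ['a', 'd', 'b', 'c', 'e']
'e': index 4 in ['a', 'd', 'b', 'c', 'e'] -> ['e', 'a', 'd', 'b', 'c']
'e': index 0 in ['e', 'a', 'd', 'b', 'c'] -> ['e', 'a', 'd', 'b', 'c']
'e': index 0 in ['e', 'a', 'd', 'b', 'c'] -> ['e', 'a', 'd', 'b', 'c']
'a': index 1 in ['e', 'a', 'd', 'b', 'c'] -> ['a', 'e', 'd', 'b', 'c']
'b': index 3 in ['a', 'e', 'd', 'b', 'c'] -> ['b', 'a', 'e', 'd', 'c']
'c': index 4 in ['b', 'a', 'e', 'd', 'c'] -> ['c', 'b', 'a', 'e', 'd']
'e': index 3 in ['c', 'b', 'a', 'e', 'd'] -> ['e', 'c', 'b', 'a', 'd']


Output: [3, 0, 1, 4, 0, 0, 1, 3, 4, 3]


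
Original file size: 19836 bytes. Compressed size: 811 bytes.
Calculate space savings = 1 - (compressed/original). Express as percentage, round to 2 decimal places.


ratio = compressed/original = 811/19836 = 0.040885
savings = 1 - ratio = 1 - 0.040885 = 0.959115
as a percentage: 0.959115 * 100 = 95.91%

Space savings = 1 - 811/19836 = 95.91%


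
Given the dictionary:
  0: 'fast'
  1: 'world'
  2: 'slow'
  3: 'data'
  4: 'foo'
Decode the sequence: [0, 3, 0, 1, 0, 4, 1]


Look up each index in the dictionary:
  0 -> 'fast'
  3 -> 'data'
  0 -> 'fast'
  1 -> 'world'
  0 -> 'fast'
  4 -> 'foo'
  1 -> 'world'

Decoded: "fast data fast world fast foo world"


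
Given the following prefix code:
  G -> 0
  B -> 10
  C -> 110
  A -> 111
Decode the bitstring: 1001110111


Decoding step by step:
Bits 10 -> B
Bits 0 -> G
Bits 111 -> A
Bits 0 -> G
Bits 111 -> A


Decoded message: BGAGA


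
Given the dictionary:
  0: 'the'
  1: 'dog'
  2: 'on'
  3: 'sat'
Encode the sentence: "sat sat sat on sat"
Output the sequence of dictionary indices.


Look up each word in the dictionary:
  'sat' -> 3
  'sat' -> 3
  'sat' -> 3
  'on' -> 2
  'sat' -> 3

Encoded: [3, 3, 3, 2, 3]


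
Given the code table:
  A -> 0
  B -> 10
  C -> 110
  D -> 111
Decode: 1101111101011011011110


Decoding:
110 -> C
111 -> D
110 -> C
10 -> B
110 -> C
110 -> C
111 -> D
10 -> B


Result: CDCBCCDB


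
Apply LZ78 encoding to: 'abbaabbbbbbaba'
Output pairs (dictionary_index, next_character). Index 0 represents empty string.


LZ78 encoding steps:
Dictionary: {0: ''}
Step 1: w='' (idx 0), next='a' -> output (0, 'a'), add 'a' as idx 1
Step 2: w='' (idx 0), next='b' -> output (0, 'b'), add 'b' as idx 2
Step 3: w='b' (idx 2), next='a' -> output (2, 'a'), add 'ba' as idx 3
Step 4: w='a' (idx 1), next='b' -> output (1, 'b'), add 'ab' as idx 4
Step 5: w='b' (idx 2), next='b' -> output (2, 'b'), add 'bb' as idx 5
Step 6: w='bb' (idx 5), next='b' -> output (5, 'b'), add 'bbb' as idx 6
Step 7: w='ab' (idx 4), next='a' -> output (4, 'a'), add 'aba' as idx 7


Encoded: [(0, 'a'), (0, 'b'), (2, 'a'), (1, 'b'), (2, 'b'), (5, 'b'), (4, 'a')]


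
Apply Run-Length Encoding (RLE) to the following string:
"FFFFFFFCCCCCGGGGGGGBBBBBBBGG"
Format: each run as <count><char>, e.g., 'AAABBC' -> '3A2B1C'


Scanning runs left to right:
  i=0: run of 'F' x 7 -> '7F'
  i=7: run of 'C' x 5 -> '5C'
  i=12: run of 'G' x 7 -> '7G'
  i=19: run of 'B' x 7 -> '7B'
  i=26: run of 'G' x 2 -> '2G'

RLE = 7F5C7G7B2G


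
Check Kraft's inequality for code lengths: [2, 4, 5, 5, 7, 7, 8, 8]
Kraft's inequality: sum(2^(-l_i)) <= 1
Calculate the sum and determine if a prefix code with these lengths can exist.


Sum = 2^(-2) + 2^(-4) + 2^(-5) + 2^(-5) + 2^(-7) + 2^(-7) + 2^(-8) + 2^(-8)
    = 0.25 + 0.0625 + 0.03125 + 0.03125 + 0.0078125 + 0.0078125 + 0.00390625 + 0.00390625
    = 102/256 = 0.3984375
Since 0.3984375 <= 1, Kraft's inequality IS satisfied.
A prefix code with these lengths CAN exist.

Kraft sum = 0.3984375. Satisfied.


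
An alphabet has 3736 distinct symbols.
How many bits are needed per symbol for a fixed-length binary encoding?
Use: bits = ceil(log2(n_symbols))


log2(3736) = 11.8673
Bracket: 2^11 = 2048 < 3736 <= 2^12 = 4096
So ceil(log2(3736)) = 12

bits = ceil(log2(3736)) = ceil(11.8673) = 12 bits


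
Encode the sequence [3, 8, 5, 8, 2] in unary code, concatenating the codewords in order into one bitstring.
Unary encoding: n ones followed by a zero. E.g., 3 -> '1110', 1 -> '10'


Encode each number as n ones followed by a terminating 0:
  3 -> 1110 (4 bits)
  8 -> 111111110 (9 bits)
  5 -> 111110 (6 bits)
  8 -> 111111110 (9 bits)
  2 -> 110 (3 bits)
Total length = 4 + 9 + 6 + 9 + 3 = 31 bits.

Unary([3, 8, 5, 8, 2]) = 1110111111110111110111111110110 (31 bits)


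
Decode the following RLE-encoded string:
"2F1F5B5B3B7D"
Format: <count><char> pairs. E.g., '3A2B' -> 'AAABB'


Expanding each <count><char> pair:
  2F -> 'FF'
  1F -> 'F'
  5B -> 'BBBBB'
  5B -> 'BBBBB'
  3B -> 'BBB'
  7D -> 'DDDDDDD'

Decoded = FFFBBBBBBBBBBBBBDDDDDDD


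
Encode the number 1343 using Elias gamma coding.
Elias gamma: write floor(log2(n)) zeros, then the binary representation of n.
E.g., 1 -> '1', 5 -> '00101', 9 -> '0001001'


num_bits = floor(log2(1343)) + 1 = 11
leading_zeros = num_bits - 1 = 10
binary(1343) = 10100111111

Elias gamma(1343) = '0000000000' + '10100111111' = 000000000010100111111 (21 bits)


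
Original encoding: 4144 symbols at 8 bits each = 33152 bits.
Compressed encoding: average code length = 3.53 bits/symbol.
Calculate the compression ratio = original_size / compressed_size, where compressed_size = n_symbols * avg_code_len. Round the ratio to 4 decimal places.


original_size = n_symbols * orig_bits = 4144 * 8 = 33152 bits
compressed_size = n_symbols * avg_code_len = 4144 * 3.53 = 14628.32 bits
ratio = original_size / compressed_size = 33152 / 14628.32 = 2.2663

Compression ratio = 2.2663


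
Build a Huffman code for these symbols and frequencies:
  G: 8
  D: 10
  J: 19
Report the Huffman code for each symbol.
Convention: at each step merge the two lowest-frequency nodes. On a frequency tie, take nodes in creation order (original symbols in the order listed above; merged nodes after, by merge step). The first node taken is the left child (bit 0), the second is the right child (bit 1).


Huffman tree construction:
Step 1: Merge G(8) + D(10) = 18
Step 2: Merge (G+D)(18) + J(19) = 37
Read each symbol's code off the tree from the root (left child = 0, right child = 1).

Codes:
  G: 00 (length 2)
  D: 01 (length 2)
  J: 1 (length 1)
Average code length: 55/37 = 1.4865 bits/symbol


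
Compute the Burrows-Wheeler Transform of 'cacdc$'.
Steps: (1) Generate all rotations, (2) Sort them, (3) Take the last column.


Rotations (sorted):
  0: $cacdc -> last char: c
  1: acdc$c -> last char: c
  2: c$cacd -> last char: d
  3: cacdc$ -> last char: $
  4: cdc$ca -> last char: a
  5: dc$cac -> last char: c


BWT = ccd$ac


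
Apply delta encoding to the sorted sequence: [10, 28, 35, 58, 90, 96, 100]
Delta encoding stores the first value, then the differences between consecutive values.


First value: 10
Deltas:
  28 - 10 = 18
  35 - 28 = 7
  58 - 35 = 23
  90 - 58 = 32
  96 - 90 = 6
  100 - 96 = 4


Delta encoded: [10, 18, 7, 23, 32, 6, 4]


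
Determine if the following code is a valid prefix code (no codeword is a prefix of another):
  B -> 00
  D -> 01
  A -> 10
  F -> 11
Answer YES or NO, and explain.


Checking each pair (does one codeword prefix another?):
  B='00' vs D='01': no prefix
  B='00' vs A='10': no prefix
  B='00' vs F='11': no prefix
  D='01' vs B='00': no prefix
  D='01' vs A='10': no prefix
  D='01' vs F='11': no prefix
  A='10' vs B='00': no prefix
  A='10' vs D='01': no prefix
  A='10' vs F='11': no prefix
  F='11' vs B='00': no prefix
  F='11' vs D='01': no prefix
  F='11' vs A='10': no prefix
No violation found over all pairs.

YES -- this is a valid prefix code. No codeword is a prefix of any other codeword.


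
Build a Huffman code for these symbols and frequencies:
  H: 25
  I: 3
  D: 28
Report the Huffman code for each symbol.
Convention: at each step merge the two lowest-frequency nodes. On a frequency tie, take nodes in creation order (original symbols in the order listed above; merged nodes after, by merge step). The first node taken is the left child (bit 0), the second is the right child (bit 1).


Huffman tree construction:
Step 1: Merge I(3) + H(25) = 28
Step 2: Merge D(28) + (I+H)(28) = 56
Read each symbol's code off the tree from the root (left child = 0, right child = 1).

Codes:
  H: 11 (length 2)
  I: 10 (length 2)
  D: 0 (length 1)
Average code length: 84/56 = 1.5000 bits/symbol


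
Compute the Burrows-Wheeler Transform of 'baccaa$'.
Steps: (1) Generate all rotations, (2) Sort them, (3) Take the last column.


Rotations (sorted):
  0: $baccaa -> last char: a
  1: a$bacca -> last char: a
  2: aa$bacc -> last char: c
  3: accaa$b -> last char: b
  4: baccaa$ -> last char: $
  5: caa$bac -> last char: c
  6: ccaa$ba -> last char: a


BWT = aacb$ca


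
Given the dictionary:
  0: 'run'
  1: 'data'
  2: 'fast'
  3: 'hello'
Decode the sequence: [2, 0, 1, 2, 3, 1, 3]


Look up each index in the dictionary:
  2 -> 'fast'
  0 -> 'run'
  1 -> 'data'
  2 -> 'fast'
  3 -> 'hello'
  1 -> 'data'
  3 -> 'hello'

Decoded: "fast run data fast hello data hello"


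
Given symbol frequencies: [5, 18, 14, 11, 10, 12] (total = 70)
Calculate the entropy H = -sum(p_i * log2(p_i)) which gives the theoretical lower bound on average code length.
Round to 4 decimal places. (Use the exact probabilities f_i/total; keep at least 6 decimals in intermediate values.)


Per-symbol terms -p_i * log2(p_i) with p_i = f_i/70:
  p = 5/70 = 0.071429: log2(p) = -3.807355, -p*log2(p) = 0.271954
  p = 18/70 = 0.257143: log2(p) = -1.959358, -p*log2(p) = 0.503835
  p = 14/70 = 0.200000: log2(p) = -2.321928, -p*log2(p) = 0.464386
  p = 11/70 = 0.157143: log2(p) = -2.669851, -p*log2(p) = 0.419548
  p = 10/70 = 0.142857: log2(p) = -2.807355, -p*log2(p) = 0.401051
  p = 12/70 = 0.171429: log2(p) = -2.544321, -p*log2(p) = 0.436169
H = 0.271954 + 0.503835 + 0.464386 + 0.419548 + 0.401051 + 0.436169 = 2.496943

H = 2.4969 bits/symbol


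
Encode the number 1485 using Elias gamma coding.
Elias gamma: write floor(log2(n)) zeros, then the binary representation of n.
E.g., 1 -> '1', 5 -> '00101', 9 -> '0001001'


num_bits = floor(log2(1485)) + 1 = 11
leading_zeros = num_bits - 1 = 10
binary(1485) = 10111001101

Elias gamma(1485) = '0000000000' + '10111001101' = 000000000010111001101 (21 bits)
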